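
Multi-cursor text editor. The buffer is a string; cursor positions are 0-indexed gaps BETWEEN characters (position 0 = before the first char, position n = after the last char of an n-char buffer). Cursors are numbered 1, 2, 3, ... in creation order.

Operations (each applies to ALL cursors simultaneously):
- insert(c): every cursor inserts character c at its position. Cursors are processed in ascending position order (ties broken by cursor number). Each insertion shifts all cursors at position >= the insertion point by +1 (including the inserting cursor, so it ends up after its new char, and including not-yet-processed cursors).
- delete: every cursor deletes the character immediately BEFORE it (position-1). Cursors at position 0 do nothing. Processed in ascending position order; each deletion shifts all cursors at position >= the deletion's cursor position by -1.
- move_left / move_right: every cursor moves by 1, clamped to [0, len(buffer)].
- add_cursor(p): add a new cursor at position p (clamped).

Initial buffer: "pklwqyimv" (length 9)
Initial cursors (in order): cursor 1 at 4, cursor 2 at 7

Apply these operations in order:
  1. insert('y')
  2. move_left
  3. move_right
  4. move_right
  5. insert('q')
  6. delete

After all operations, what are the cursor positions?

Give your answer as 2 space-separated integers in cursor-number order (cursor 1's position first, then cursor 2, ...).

Answer: 6 10

Derivation:
After op 1 (insert('y')): buffer="pklwyqyiymv" (len 11), cursors c1@5 c2@9, authorship ....1...2..
After op 2 (move_left): buffer="pklwyqyiymv" (len 11), cursors c1@4 c2@8, authorship ....1...2..
After op 3 (move_right): buffer="pklwyqyiymv" (len 11), cursors c1@5 c2@9, authorship ....1...2..
After op 4 (move_right): buffer="pklwyqyiymv" (len 11), cursors c1@6 c2@10, authorship ....1...2..
After op 5 (insert('q')): buffer="pklwyqqyiymqv" (len 13), cursors c1@7 c2@12, authorship ....1.1..2.2.
After op 6 (delete): buffer="pklwyqyiymv" (len 11), cursors c1@6 c2@10, authorship ....1...2..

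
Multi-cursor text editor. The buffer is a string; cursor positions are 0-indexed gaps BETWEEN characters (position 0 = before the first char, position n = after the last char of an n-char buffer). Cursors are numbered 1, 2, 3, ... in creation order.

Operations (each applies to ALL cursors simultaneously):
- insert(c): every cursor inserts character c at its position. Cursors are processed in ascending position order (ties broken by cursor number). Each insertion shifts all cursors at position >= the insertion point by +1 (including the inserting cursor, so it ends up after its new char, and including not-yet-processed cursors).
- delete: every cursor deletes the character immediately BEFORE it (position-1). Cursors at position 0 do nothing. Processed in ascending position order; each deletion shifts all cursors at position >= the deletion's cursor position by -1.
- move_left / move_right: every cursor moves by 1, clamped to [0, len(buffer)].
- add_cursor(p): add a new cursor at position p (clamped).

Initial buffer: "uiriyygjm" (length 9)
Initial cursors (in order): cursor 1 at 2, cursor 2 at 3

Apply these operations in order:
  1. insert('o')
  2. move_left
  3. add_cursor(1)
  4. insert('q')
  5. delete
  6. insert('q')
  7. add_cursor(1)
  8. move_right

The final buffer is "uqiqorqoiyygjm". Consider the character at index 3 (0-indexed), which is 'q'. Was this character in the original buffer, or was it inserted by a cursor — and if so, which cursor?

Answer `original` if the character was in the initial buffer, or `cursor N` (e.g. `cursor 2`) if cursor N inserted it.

After op 1 (insert('o')): buffer="uioroiyygjm" (len 11), cursors c1@3 c2@5, authorship ..1.2......
After op 2 (move_left): buffer="uioroiyygjm" (len 11), cursors c1@2 c2@4, authorship ..1.2......
After op 3 (add_cursor(1)): buffer="uioroiyygjm" (len 11), cursors c3@1 c1@2 c2@4, authorship ..1.2......
After op 4 (insert('q')): buffer="uqiqorqoiyygjm" (len 14), cursors c3@2 c1@4 c2@7, authorship .3.11.22......
After op 5 (delete): buffer="uioroiyygjm" (len 11), cursors c3@1 c1@2 c2@4, authorship ..1.2......
After op 6 (insert('q')): buffer="uqiqorqoiyygjm" (len 14), cursors c3@2 c1@4 c2@7, authorship .3.11.22......
After op 7 (add_cursor(1)): buffer="uqiqorqoiyygjm" (len 14), cursors c4@1 c3@2 c1@4 c2@7, authorship .3.11.22......
After op 8 (move_right): buffer="uqiqorqoiyygjm" (len 14), cursors c4@2 c3@3 c1@5 c2@8, authorship .3.11.22......
Authorship (.=original, N=cursor N): . 3 . 1 1 . 2 2 . . . . . .
Index 3: author = 1

Answer: cursor 1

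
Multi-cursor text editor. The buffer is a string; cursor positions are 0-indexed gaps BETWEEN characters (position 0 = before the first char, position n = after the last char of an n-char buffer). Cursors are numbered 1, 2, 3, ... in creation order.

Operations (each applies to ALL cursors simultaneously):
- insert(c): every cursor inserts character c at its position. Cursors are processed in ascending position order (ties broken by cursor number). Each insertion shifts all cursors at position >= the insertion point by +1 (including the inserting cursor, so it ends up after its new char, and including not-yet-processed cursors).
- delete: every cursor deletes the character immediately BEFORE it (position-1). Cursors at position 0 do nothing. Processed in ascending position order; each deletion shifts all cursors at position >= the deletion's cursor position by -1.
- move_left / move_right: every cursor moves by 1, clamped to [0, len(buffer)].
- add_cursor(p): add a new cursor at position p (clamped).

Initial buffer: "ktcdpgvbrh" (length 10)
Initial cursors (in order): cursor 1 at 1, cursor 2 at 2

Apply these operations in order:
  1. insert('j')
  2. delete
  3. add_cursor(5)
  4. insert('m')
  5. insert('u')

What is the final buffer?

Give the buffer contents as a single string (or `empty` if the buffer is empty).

Answer: kmutmucdpmugvbrh

Derivation:
After op 1 (insert('j')): buffer="kjtjcdpgvbrh" (len 12), cursors c1@2 c2@4, authorship .1.2........
After op 2 (delete): buffer="ktcdpgvbrh" (len 10), cursors c1@1 c2@2, authorship ..........
After op 3 (add_cursor(5)): buffer="ktcdpgvbrh" (len 10), cursors c1@1 c2@2 c3@5, authorship ..........
After op 4 (insert('m')): buffer="kmtmcdpmgvbrh" (len 13), cursors c1@2 c2@4 c3@8, authorship .1.2...3.....
After op 5 (insert('u')): buffer="kmutmucdpmugvbrh" (len 16), cursors c1@3 c2@6 c3@11, authorship .11.22...33.....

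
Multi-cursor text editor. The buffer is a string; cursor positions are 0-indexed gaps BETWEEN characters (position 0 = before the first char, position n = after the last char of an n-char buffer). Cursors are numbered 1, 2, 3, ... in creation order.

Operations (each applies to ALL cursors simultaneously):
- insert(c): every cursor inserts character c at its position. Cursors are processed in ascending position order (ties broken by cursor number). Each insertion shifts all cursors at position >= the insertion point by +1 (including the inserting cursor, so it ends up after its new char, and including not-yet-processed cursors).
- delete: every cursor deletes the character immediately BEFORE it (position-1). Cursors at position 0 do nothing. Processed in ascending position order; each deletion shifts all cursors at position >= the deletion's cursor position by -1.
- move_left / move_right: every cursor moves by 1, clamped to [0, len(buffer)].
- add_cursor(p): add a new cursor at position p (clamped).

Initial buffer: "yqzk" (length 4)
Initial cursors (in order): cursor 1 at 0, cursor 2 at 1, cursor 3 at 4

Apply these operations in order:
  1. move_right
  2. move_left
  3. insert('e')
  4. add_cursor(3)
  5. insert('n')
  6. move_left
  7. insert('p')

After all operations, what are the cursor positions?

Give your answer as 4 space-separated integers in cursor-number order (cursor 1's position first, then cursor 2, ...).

After op 1 (move_right): buffer="yqzk" (len 4), cursors c1@1 c2@2 c3@4, authorship ....
After op 2 (move_left): buffer="yqzk" (len 4), cursors c1@0 c2@1 c3@3, authorship ....
After op 3 (insert('e')): buffer="eyeqzek" (len 7), cursors c1@1 c2@3 c3@6, authorship 1.2..3.
After op 4 (add_cursor(3)): buffer="eyeqzek" (len 7), cursors c1@1 c2@3 c4@3 c3@6, authorship 1.2..3.
After op 5 (insert('n')): buffer="enyennqzenk" (len 11), cursors c1@2 c2@6 c4@6 c3@10, authorship 11.224..33.
After op 6 (move_left): buffer="enyennqzenk" (len 11), cursors c1@1 c2@5 c4@5 c3@9, authorship 11.224..33.
After op 7 (insert('p')): buffer="epnyenppnqzepnk" (len 15), cursors c1@2 c2@8 c4@8 c3@13, authorship 111.22244..333.

Answer: 2 8 13 8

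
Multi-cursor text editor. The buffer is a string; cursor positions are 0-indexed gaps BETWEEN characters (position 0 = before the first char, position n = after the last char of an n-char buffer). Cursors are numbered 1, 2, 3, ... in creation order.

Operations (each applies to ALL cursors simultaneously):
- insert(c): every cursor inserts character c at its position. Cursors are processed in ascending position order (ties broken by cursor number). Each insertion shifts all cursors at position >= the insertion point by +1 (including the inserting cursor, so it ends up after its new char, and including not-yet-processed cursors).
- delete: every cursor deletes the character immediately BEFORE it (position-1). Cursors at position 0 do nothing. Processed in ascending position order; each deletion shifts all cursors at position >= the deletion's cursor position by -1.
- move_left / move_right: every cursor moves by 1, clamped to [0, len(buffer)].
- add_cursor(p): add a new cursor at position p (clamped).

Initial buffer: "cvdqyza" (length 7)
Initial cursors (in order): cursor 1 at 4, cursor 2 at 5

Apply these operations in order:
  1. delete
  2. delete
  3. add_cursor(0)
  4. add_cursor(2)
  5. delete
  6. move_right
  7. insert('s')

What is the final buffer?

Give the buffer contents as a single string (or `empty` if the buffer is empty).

After op 1 (delete): buffer="cvdza" (len 5), cursors c1@3 c2@3, authorship .....
After op 2 (delete): buffer="cza" (len 3), cursors c1@1 c2@1, authorship ...
After op 3 (add_cursor(0)): buffer="cza" (len 3), cursors c3@0 c1@1 c2@1, authorship ...
After op 4 (add_cursor(2)): buffer="cza" (len 3), cursors c3@0 c1@1 c2@1 c4@2, authorship ...
After op 5 (delete): buffer="a" (len 1), cursors c1@0 c2@0 c3@0 c4@0, authorship .
After op 6 (move_right): buffer="a" (len 1), cursors c1@1 c2@1 c3@1 c4@1, authorship .
After op 7 (insert('s')): buffer="assss" (len 5), cursors c1@5 c2@5 c3@5 c4@5, authorship .1234

Answer: assss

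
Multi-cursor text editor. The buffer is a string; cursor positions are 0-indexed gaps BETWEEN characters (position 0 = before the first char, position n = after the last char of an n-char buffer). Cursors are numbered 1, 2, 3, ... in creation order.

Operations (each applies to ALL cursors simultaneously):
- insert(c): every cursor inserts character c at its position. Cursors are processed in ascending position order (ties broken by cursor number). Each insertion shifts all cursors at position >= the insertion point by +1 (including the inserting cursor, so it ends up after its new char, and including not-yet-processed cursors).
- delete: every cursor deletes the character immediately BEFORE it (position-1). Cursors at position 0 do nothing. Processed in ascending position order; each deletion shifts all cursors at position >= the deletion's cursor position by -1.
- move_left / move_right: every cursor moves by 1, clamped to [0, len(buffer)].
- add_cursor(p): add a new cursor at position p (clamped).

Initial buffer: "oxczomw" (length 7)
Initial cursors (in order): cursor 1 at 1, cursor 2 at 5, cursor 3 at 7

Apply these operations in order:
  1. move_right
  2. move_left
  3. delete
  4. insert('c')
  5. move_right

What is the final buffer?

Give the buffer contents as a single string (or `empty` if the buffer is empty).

Answer: cxczccw

Derivation:
After op 1 (move_right): buffer="oxczomw" (len 7), cursors c1@2 c2@6 c3@7, authorship .......
After op 2 (move_left): buffer="oxczomw" (len 7), cursors c1@1 c2@5 c3@6, authorship .......
After op 3 (delete): buffer="xczw" (len 4), cursors c1@0 c2@3 c3@3, authorship ....
After op 4 (insert('c')): buffer="cxczccw" (len 7), cursors c1@1 c2@6 c3@6, authorship 1...23.
After op 5 (move_right): buffer="cxczccw" (len 7), cursors c1@2 c2@7 c3@7, authorship 1...23.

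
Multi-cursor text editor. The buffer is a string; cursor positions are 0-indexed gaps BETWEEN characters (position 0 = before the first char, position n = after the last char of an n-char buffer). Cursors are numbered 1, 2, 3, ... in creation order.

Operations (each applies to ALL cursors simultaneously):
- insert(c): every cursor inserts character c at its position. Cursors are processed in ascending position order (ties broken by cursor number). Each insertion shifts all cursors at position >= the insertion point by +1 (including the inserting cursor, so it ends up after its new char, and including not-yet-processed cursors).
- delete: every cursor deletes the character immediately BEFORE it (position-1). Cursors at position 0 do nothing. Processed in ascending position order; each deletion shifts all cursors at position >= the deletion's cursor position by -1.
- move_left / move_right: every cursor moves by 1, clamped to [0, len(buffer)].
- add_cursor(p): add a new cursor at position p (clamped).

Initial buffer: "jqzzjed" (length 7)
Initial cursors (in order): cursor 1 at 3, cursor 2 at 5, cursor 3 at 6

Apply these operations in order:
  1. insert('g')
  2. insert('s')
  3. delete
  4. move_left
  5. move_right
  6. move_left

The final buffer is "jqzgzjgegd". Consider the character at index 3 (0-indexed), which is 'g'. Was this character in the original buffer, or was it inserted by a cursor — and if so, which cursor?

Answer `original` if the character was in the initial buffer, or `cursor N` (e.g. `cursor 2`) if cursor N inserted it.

Answer: cursor 1

Derivation:
After op 1 (insert('g')): buffer="jqzgzjgegd" (len 10), cursors c1@4 c2@7 c3@9, authorship ...1..2.3.
After op 2 (insert('s')): buffer="jqzgszjgsegsd" (len 13), cursors c1@5 c2@9 c3@12, authorship ...11..22.33.
After op 3 (delete): buffer="jqzgzjgegd" (len 10), cursors c1@4 c2@7 c3@9, authorship ...1..2.3.
After op 4 (move_left): buffer="jqzgzjgegd" (len 10), cursors c1@3 c2@6 c3@8, authorship ...1..2.3.
After op 5 (move_right): buffer="jqzgzjgegd" (len 10), cursors c1@4 c2@7 c3@9, authorship ...1..2.3.
After op 6 (move_left): buffer="jqzgzjgegd" (len 10), cursors c1@3 c2@6 c3@8, authorship ...1..2.3.
Authorship (.=original, N=cursor N): . . . 1 . . 2 . 3 .
Index 3: author = 1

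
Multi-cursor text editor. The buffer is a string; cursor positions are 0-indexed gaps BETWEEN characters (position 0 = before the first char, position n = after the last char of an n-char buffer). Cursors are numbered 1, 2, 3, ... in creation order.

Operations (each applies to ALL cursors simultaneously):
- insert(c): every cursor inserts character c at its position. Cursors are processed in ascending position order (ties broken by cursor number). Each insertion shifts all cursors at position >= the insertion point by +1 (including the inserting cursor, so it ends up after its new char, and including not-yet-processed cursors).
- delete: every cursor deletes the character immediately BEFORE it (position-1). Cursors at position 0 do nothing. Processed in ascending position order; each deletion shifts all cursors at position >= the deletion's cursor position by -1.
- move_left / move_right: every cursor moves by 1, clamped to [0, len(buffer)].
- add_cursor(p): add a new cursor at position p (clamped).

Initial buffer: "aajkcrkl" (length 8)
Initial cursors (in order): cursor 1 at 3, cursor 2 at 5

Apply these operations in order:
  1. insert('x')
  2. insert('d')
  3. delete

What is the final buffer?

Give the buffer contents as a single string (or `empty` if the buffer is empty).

Answer: aajxkcxrkl

Derivation:
After op 1 (insert('x')): buffer="aajxkcxrkl" (len 10), cursors c1@4 c2@7, authorship ...1..2...
After op 2 (insert('d')): buffer="aajxdkcxdrkl" (len 12), cursors c1@5 c2@9, authorship ...11..22...
After op 3 (delete): buffer="aajxkcxrkl" (len 10), cursors c1@4 c2@7, authorship ...1..2...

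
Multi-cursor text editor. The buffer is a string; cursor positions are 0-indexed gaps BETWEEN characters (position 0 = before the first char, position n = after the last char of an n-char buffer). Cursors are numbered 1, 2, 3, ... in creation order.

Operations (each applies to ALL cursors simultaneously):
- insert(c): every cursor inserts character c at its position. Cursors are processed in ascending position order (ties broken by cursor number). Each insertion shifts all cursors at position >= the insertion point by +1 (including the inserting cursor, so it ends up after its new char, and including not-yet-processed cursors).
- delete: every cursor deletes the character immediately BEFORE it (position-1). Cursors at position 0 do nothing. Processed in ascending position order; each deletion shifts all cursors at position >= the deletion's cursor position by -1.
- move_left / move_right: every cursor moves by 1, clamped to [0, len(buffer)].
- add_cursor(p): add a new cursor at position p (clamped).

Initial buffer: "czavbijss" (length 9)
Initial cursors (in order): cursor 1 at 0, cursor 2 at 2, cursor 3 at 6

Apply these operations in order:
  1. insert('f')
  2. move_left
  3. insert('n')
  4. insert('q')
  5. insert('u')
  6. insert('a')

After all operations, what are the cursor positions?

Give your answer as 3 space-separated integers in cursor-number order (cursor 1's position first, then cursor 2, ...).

Answer: 4 11 20

Derivation:
After op 1 (insert('f')): buffer="fczfavbifjss" (len 12), cursors c1@1 c2@4 c3@9, authorship 1..2....3...
After op 2 (move_left): buffer="fczfavbifjss" (len 12), cursors c1@0 c2@3 c3@8, authorship 1..2....3...
After op 3 (insert('n')): buffer="nfcznfavbinfjss" (len 15), cursors c1@1 c2@5 c3@11, authorship 11..22....33...
After op 4 (insert('q')): buffer="nqfcznqfavbinqfjss" (len 18), cursors c1@2 c2@7 c3@14, authorship 111..222....333...
After op 5 (insert('u')): buffer="nqufcznqufavbinqufjss" (len 21), cursors c1@3 c2@9 c3@17, authorship 1111..2222....3333...
After op 6 (insert('a')): buffer="nquafcznquafavbinquafjss" (len 24), cursors c1@4 c2@11 c3@20, authorship 11111..22222....33333...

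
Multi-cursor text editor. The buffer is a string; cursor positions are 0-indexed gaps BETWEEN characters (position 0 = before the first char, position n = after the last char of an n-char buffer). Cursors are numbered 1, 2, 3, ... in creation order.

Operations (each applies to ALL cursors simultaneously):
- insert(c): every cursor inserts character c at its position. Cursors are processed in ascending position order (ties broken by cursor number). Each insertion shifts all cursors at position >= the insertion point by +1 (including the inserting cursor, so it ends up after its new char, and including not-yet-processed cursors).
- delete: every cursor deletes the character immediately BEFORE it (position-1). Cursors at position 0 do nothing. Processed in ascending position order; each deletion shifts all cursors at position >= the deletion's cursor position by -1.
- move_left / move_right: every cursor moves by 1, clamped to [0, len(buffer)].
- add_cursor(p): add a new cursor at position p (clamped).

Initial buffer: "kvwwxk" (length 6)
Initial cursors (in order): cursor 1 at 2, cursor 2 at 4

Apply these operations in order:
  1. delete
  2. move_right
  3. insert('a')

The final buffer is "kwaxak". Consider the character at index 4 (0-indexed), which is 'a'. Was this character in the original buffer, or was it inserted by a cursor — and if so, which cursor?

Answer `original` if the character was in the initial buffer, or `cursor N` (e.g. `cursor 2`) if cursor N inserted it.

Answer: cursor 2

Derivation:
After op 1 (delete): buffer="kwxk" (len 4), cursors c1@1 c2@2, authorship ....
After op 2 (move_right): buffer="kwxk" (len 4), cursors c1@2 c2@3, authorship ....
After op 3 (insert('a')): buffer="kwaxak" (len 6), cursors c1@3 c2@5, authorship ..1.2.
Authorship (.=original, N=cursor N): . . 1 . 2 .
Index 4: author = 2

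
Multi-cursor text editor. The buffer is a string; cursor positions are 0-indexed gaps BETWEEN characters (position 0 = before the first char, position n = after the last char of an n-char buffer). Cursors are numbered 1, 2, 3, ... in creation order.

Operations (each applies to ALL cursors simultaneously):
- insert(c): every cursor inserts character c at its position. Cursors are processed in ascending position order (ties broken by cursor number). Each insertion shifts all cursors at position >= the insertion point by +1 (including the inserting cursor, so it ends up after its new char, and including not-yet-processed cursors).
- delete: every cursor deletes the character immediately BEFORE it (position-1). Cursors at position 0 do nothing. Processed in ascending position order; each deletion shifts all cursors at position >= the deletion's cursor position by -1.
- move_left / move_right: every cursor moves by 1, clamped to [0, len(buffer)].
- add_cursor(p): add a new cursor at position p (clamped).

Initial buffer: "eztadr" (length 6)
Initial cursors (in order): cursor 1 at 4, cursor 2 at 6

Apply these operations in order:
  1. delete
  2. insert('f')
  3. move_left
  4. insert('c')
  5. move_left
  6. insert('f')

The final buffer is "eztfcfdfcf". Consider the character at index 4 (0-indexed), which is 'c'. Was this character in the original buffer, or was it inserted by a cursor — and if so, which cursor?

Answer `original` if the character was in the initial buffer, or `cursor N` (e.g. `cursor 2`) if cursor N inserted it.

Answer: cursor 1

Derivation:
After op 1 (delete): buffer="eztd" (len 4), cursors c1@3 c2@4, authorship ....
After op 2 (insert('f')): buffer="eztfdf" (len 6), cursors c1@4 c2@6, authorship ...1.2
After op 3 (move_left): buffer="eztfdf" (len 6), cursors c1@3 c2@5, authorship ...1.2
After op 4 (insert('c')): buffer="eztcfdcf" (len 8), cursors c1@4 c2@7, authorship ...11.22
After op 5 (move_left): buffer="eztcfdcf" (len 8), cursors c1@3 c2@6, authorship ...11.22
After op 6 (insert('f')): buffer="eztfcfdfcf" (len 10), cursors c1@4 c2@8, authorship ...111.222
Authorship (.=original, N=cursor N): . . . 1 1 1 . 2 2 2
Index 4: author = 1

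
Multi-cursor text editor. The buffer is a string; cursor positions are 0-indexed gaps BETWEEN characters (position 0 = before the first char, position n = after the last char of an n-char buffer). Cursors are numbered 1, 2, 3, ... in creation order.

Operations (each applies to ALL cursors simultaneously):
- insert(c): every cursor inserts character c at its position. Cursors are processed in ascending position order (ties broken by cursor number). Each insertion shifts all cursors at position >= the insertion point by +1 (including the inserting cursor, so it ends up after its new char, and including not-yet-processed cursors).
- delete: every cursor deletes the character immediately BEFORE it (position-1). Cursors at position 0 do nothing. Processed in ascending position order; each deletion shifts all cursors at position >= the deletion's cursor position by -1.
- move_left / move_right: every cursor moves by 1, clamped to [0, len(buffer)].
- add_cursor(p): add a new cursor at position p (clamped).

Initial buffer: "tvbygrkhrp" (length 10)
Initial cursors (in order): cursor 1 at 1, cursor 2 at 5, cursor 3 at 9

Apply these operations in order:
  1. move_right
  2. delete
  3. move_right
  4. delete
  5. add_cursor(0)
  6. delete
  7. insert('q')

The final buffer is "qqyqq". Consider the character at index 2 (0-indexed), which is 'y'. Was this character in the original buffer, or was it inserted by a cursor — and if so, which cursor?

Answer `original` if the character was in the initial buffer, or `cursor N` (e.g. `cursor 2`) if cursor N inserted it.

Answer: original

Derivation:
After op 1 (move_right): buffer="tvbygrkhrp" (len 10), cursors c1@2 c2@6 c3@10, authorship ..........
After op 2 (delete): buffer="tbygkhr" (len 7), cursors c1@1 c2@4 c3@7, authorship .......
After op 3 (move_right): buffer="tbygkhr" (len 7), cursors c1@2 c2@5 c3@7, authorship .......
After op 4 (delete): buffer="tygh" (len 4), cursors c1@1 c2@3 c3@4, authorship ....
After op 5 (add_cursor(0)): buffer="tygh" (len 4), cursors c4@0 c1@1 c2@3 c3@4, authorship ....
After op 6 (delete): buffer="y" (len 1), cursors c1@0 c4@0 c2@1 c3@1, authorship .
After op 7 (insert('q')): buffer="qqyqq" (len 5), cursors c1@2 c4@2 c2@5 c3@5, authorship 14.23
Authorship (.=original, N=cursor N): 1 4 . 2 3
Index 2: author = original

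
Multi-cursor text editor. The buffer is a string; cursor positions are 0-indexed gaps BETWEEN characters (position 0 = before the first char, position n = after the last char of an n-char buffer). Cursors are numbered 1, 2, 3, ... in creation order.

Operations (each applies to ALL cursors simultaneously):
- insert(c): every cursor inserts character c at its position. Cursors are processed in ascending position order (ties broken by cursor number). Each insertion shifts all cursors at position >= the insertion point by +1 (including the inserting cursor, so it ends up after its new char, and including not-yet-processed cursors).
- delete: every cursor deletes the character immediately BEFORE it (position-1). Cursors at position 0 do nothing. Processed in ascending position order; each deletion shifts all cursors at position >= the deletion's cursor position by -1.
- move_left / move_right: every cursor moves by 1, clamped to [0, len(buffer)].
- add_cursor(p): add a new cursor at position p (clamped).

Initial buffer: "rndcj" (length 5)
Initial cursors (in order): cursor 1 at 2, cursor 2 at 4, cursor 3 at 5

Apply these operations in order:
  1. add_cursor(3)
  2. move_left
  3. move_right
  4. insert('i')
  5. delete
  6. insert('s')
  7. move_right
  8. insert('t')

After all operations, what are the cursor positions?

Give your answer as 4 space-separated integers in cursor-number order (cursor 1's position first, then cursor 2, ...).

After op 1 (add_cursor(3)): buffer="rndcj" (len 5), cursors c1@2 c4@3 c2@4 c3@5, authorship .....
After op 2 (move_left): buffer="rndcj" (len 5), cursors c1@1 c4@2 c2@3 c3@4, authorship .....
After op 3 (move_right): buffer="rndcj" (len 5), cursors c1@2 c4@3 c2@4 c3@5, authorship .....
After op 4 (insert('i')): buffer="rnidiciji" (len 9), cursors c1@3 c4@5 c2@7 c3@9, authorship ..1.4.2.3
After op 5 (delete): buffer="rndcj" (len 5), cursors c1@2 c4@3 c2@4 c3@5, authorship .....
After op 6 (insert('s')): buffer="rnsdscsjs" (len 9), cursors c1@3 c4@5 c2@7 c3@9, authorship ..1.4.2.3
After op 7 (move_right): buffer="rnsdscsjs" (len 9), cursors c1@4 c4@6 c2@8 c3@9, authorship ..1.4.2.3
After op 8 (insert('t')): buffer="rnsdtsctsjtst" (len 13), cursors c1@5 c4@8 c2@11 c3@13, authorship ..1.14.42.233

Answer: 5 11 13 8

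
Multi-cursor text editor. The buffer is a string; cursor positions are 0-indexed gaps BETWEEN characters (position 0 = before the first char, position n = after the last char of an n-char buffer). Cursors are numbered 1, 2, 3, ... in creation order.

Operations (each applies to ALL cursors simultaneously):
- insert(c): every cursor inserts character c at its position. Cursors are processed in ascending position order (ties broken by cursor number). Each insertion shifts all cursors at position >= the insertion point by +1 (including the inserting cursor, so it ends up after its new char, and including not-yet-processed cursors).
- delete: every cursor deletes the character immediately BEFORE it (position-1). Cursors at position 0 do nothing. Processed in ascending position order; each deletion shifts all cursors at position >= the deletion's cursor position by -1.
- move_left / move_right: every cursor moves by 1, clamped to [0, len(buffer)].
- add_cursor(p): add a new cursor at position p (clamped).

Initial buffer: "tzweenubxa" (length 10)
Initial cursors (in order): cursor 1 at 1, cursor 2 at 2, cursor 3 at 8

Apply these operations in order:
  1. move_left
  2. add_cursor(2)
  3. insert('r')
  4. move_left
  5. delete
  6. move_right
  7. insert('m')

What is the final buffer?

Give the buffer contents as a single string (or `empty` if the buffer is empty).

Answer: rmrmrmweenrmbxa

Derivation:
After op 1 (move_left): buffer="tzweenubxa" (len 10), cursors c1@0 c2@1 c3@7, authorship ..........
After op 2 (add_cursor(2)): buffer="tzweenubxa" (len 10), cursors c1@0 c2@1 c4@2 c3@7, authorship ..........
After op 3 (insert('r')): buffer="rtrzrweenurbxa" (len 14), cursors c1@1 c2@3 c4@5 c3@11, authorship 1.2.4.....3...
After op 4 (move_left): buffer="rtrzrweenurbxa" (len 14), cursors c1@0 c2@2 c4@4 c3@10, authorship 1.2.4.....3...
After op 5 (delete): buffer="rrrweenrbxa" (len 11), cursors c1@0 c2@1 c4@2 c3@7, authorship 124....3...
After op 6 (move_right): buffer="rrrweenrbxa" (len 11), cursors c1@1 c2@2 c4@3 c3@8, authorship 124....3...
After op 7 (insert('m')): buffer="rmrmrmweenrmbxa" (len 15), cursors c1@2 c2@4 c4@6 c3@12, authorship 112244....33...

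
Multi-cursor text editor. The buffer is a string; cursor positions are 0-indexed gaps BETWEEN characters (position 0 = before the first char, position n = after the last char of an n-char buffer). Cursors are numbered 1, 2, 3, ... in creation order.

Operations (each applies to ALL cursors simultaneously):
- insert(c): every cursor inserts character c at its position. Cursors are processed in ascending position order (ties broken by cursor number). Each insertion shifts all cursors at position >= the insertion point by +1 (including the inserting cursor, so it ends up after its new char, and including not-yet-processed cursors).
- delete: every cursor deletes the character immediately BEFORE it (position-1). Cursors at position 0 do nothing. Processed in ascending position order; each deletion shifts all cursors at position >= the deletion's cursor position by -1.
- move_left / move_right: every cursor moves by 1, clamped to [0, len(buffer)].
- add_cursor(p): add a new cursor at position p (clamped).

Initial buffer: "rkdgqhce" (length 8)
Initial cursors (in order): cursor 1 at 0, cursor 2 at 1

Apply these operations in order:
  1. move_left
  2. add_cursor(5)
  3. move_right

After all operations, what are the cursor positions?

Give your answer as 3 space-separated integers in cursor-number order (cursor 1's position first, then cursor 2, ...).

Answer: 1 1 6

Derivation:
After op 1 (move_left): buffer="rkdgqhce" (len 8), cursors c1@0 c2@0, authorship ........
After op 2 (add_cursor(5)): buffer="rkdgqhce" (len 8), cursors c1@0 c2@0 c3@5, authorship ........
After op 3 (move_right): buffer="rkdgqhce" (len 8), cursors c1@1 c2@1 c3@6, authorship ........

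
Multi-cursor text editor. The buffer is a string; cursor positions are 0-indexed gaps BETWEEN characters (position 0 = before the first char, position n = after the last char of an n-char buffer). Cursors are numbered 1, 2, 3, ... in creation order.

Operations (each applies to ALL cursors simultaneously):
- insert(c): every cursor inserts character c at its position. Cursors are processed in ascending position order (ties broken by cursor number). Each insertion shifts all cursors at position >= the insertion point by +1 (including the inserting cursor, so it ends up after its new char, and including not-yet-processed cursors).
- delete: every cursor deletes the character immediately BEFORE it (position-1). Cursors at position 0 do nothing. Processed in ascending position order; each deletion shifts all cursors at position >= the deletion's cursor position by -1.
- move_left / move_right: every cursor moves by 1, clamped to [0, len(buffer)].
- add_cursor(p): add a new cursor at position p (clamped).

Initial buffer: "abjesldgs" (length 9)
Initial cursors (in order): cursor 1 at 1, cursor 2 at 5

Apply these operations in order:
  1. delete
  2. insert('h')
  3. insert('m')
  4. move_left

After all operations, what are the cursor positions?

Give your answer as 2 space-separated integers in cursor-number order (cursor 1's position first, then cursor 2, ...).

After op 1 (delete): buffer="bjeldgs" (len 7), cursors c1@0 c2@3, authorship .......
After op 2 (insert('h')): buffer="hbjehldgs" (len 9), cursors c1@1 c2@5, authorship 1...2....
After op 3 (insert('m')): buffer="hmbjehmldgs" (len 11), cursors c1@2 c2@7, authorship 11...22....
After op 4 (move_left): buffer="hmbjehmldgs" (len 11), cursors c1@1 c2@6, authorship 11...22....

Answer: 1 6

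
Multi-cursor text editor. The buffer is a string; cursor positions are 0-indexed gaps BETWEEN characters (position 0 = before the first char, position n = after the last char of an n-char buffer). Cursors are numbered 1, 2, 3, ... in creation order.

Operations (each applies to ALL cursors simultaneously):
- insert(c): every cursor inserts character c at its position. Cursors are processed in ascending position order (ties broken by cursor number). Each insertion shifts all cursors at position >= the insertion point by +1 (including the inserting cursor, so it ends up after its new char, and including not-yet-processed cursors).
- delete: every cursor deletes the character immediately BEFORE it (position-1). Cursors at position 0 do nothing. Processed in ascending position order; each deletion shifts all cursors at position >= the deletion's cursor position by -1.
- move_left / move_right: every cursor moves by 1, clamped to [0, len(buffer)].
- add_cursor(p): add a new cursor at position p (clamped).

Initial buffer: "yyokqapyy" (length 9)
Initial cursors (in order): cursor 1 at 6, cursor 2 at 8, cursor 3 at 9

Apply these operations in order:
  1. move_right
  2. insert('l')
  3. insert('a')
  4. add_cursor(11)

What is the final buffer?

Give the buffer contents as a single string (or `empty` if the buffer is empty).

After op 1 (move_right): buffer="yyokqapyy" (len 9), cursors c1@7 c2@9 c3@9, authorship .........
After op 2 (insert('l')): buffer="yyokqaplyyll" (len 12), cursors c1@8 c2@12 c3@12, authorship .......1..23
After op 3 (insert('a')): buffer="yyokqaplayyllaa" (len 15), cursors c1@9 c2@15 c3@15, authorship .......11..2323
After op 4 (add_cursor(11)): buffer="yyokqaplayyllaa" (len 15), cursors c1@9 c4@11 c2@15 c3@15, authorship .......11..2323

Answer: yyokqaplayyllaa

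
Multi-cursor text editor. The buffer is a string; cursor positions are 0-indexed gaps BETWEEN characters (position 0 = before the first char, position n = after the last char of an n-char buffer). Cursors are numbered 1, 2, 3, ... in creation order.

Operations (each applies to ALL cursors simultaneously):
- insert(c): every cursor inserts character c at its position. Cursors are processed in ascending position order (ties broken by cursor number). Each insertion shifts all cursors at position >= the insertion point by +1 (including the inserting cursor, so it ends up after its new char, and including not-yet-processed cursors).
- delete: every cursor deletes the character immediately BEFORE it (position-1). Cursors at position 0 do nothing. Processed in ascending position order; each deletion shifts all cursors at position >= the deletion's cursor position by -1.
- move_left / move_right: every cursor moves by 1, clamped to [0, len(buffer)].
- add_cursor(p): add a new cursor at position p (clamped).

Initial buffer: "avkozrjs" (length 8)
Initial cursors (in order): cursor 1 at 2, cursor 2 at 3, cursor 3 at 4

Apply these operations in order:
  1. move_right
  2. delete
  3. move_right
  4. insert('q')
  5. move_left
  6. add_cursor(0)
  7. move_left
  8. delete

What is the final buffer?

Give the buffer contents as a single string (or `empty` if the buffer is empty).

Answer: aqqjs

Derivation:
After op 1 (move_right): buffer="avkozrjs" (len 8), cursors c1@3 c2@4 c3@5, authorship ........
After op 2 (delete): buffer="avrjs" (len 5), cursors c1@2 c2@2 c3@2, authorship .....
After op 3 (move_right): buffer="avrjs" (len 5), cursors c1@3 c2@3 c3@3, authorship .....
After op 4 (insert('q')): buffer="avrqqqjs" (len 8), cursors c1@6 c2@6 c3@6, authorship ...123..
After op 5 (move_left): buffer="avrqqqjs" (len 8), cursors c1@5 c2@5 c3@5, authorship ...123..
After op 6 (add_cursor(0)): buffer="avrqqqjs" (len 8), cursors c4@0 c1@5 c2@5 c3@5, authorship ...123..
After op 7 (move_left): buffer="avrqqqjs" (len 8), cursors c4@0 c1@4 c2@4 c3@4, authorship ...123..
After op 8 (delete): buffer="aqqjs" (len 5), cursors c4@0 c1@1 c2@1 c3@1, authorship .23..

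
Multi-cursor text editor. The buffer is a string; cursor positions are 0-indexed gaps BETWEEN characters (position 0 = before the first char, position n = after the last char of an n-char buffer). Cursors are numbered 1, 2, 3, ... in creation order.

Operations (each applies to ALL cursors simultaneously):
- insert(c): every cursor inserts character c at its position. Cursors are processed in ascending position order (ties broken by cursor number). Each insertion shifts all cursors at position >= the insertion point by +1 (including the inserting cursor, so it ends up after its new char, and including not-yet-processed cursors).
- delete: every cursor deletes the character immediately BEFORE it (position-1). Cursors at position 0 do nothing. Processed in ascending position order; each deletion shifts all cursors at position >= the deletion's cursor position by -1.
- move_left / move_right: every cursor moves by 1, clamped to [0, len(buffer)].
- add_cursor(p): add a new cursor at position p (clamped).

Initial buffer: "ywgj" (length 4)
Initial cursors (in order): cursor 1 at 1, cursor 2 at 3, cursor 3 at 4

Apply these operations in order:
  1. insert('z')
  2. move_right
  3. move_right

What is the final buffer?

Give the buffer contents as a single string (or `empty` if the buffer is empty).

Answer: yzwgzjz

Derivation:
After op 1 (insert('z')): buffer="yzwgzjz" (len 7), cursors c1@2 c2@5 c3@7, authorship .1..2.3
After op 2 (move_right): buffer="yzwgzjz" (len 7), cursors c1@3 c2@6 c3@7, authorship .1..2.3
After op 3 (move_right): buffer="yzwgzjz" (len 7), cursors c1@4 c2@7 c3@7, authorship .1..2.3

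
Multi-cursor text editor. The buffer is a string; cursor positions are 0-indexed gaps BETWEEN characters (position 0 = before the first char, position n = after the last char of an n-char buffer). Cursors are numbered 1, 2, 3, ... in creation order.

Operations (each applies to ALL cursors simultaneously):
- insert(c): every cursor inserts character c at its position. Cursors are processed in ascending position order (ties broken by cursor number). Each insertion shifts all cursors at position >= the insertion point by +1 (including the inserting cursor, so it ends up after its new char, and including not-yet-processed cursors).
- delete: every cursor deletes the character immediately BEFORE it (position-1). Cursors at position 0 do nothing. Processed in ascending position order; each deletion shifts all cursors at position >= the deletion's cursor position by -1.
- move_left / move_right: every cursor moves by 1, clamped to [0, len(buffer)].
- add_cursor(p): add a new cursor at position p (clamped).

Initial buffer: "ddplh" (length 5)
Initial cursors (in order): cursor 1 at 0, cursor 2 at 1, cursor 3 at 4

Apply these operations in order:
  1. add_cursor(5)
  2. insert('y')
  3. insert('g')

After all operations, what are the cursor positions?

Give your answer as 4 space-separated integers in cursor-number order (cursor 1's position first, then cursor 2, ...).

Answer: 2 5 10 13

Derivation:
After op 1 (add_cursor(5)): buffer="ddplh" (len 5), cursors c1@0 c2@1 c3@4 c4@5, authorship .....
After op 2 (insert('y')): buffer="ydydplyhy" (len 9), cursors c1@1 c2@3 c3@7 c4@9, authorship 1.2...3.4
After op 3 (insert('g')): buffer="ygdygdplyghyg" (len 13), cursors c1@2 c2@5 c3@10 c4@13, authorship 11.22...33.44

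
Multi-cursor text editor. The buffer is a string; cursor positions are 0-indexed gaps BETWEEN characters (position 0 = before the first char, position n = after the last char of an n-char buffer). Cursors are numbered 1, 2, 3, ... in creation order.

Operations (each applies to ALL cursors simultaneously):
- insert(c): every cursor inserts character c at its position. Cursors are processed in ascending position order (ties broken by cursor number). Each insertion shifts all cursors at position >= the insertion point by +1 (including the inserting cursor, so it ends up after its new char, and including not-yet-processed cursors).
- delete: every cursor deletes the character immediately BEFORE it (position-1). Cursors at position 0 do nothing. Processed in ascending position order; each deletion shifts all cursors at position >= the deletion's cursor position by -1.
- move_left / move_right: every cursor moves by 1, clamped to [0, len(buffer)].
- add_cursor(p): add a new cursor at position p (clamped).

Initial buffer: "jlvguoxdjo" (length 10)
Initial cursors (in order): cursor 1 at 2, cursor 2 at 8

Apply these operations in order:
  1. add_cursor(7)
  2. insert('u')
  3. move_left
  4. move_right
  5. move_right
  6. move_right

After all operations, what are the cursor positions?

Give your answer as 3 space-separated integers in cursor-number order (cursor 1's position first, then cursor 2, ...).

Answer: 5 13 11

Derivation:
After op 1 (add_cursor(7)): buffer="jlvguoxdjo" (len 10), cursors c1@2 c3@7 c2@8, authorship ..........
After op 2 (insert('u')): buffer="jluvguoxudujo" (len 13), cursors c1@3 c3@9 c2@11, authorship ..1.....3.2..
After op 3 (move_left): buffer="jluvguoxudujo" (len 13), cursors c1@2 c3@8 c2@10, authorship ..1.....3.2..
After op 4 (move_right): buffer="jluvguoxudujo" (len 13), cursors c1@3 c3@9 c2@11, authorship ..1.....3.2..
After op 5 (move_right): buffer="jluvguoxudujo" (len 13), cursors c1@4 c3@10 c2@12, authorship ..1.....3.2..
After op 6 (move_right): buffer="jluvguoxudujo" (len 13), cursors c1@5 c3@11 c2@13, authorship ..1.....3.2..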